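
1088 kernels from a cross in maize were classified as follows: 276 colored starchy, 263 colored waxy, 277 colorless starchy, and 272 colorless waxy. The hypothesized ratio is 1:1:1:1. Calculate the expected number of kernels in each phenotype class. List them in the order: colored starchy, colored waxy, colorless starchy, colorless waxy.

272, 272, 272, 272

Expected counts for N = 1088 under a 1:1:1:1 ratio (total parts = 4):
  colored starchy: 1088 × 1/4 = 272
  colored waxy: 1088 × 1/4 = 272
  colorless starchy: 1088 × 1/4 = 272
  colorless waxy: 1088 × 1/4 = 272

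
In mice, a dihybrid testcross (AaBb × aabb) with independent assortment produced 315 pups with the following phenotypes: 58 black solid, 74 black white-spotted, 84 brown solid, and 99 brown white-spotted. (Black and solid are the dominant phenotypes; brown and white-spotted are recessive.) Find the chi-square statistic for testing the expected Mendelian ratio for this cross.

A dihybrid testcross with independent assortment gives a 1:1:1:1 ratio.
The 1:1:1:1 ratio has 4 parts, so with N = 315 the expected counts are:
  black solid: 315 × 1/4 = 78.75
  black white-spotted: 315 × 1/4 = 78.75
  brown solid: 315 × 1/4 = 78.75
  brown white-spotted: 315 × 1/4 = 78.75
χ² = Σ (O − E)² / E
  black solid: (58 − 78.75)² / 78.75 = 5.4675
  black white-spotted: (74 − 78.75)² / 78.75 = 0.2865
  brown solid: (84 − 78.75)² / 78.75 = 0.3500
  brown white-spotted: (99 − 78.75)² / 78.75 = 5.2071
χ² = 5.4675 + 0.2865 + 0.3500 + 5.2071 = 11.3111 ≈ 11.311

11.311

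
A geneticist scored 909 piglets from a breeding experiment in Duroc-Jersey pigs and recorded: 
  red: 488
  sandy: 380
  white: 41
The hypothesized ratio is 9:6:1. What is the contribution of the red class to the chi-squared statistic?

Total ratio parts = 16. Expected numbers out of 909:
  red: 909 × 9/16 = 511.3125
  sandy: 909 × 6/16 = 340.875
  white: 909 × 1/16 = 56.8125
Contribution of red: (488 − 511.3125)² / 511.3125 = 1.0629

1.063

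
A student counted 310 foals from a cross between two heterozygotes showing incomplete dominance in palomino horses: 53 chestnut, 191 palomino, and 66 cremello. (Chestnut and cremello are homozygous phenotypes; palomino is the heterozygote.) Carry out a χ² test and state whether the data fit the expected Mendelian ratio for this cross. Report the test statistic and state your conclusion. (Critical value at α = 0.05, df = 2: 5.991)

With incomplete dominance, a heterozygote × heterozygote cross gives a 1:2:1 phenotypic ratio.
The 1:2:1 ratio has 4 parts, so with N = 310 the expected counts are:
  chestnut: 310 × 1/4 = 77.5
  palomino: 310 × 2/4 = 155
  cremello: 310 × 1/4 = 77.5
χ² = Σ (O − E)² / E
  chestnut: (53 − 77.5)² / 77.5 = 7.7452
  palomino: (191 − 155)² / 155 = 8.3613
  cremello: (66 − 77.5)² / 77.5 = 1.7065
χ² = 7.7452 + 8.3613 + 1.7065 = 17.813
Degrees of freedom = 3 − 1 = 2; critical value at α = 0.05 is 5.991.
Since 17.813 > 5.991, we reject the null hypothesis — the data do not fit the 1:2:1 ratio.

17.813; not consistent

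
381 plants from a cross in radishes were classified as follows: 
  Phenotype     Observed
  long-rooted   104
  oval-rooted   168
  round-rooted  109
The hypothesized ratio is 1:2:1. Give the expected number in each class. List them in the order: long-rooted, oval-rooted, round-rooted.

95.25, 190.5, 95.25

Total ratio parts = 4. Expected numbers out of 381:
  long-rooted: 381 × 1/4 = 95.25
  oval-rooted: 381 × 2/4 = 190.5
  round-rooted: 381 × 1/4 = 95.25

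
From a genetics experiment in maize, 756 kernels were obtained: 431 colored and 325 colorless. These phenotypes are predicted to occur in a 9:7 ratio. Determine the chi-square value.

0.178

Total ratio parts = 16. Expected numbers out of 756:
  colored: 756 × 9/16 = 425.25
  colorless: 756 × 7/16 = 330.75
χ² = Σ (O − E)² / E
  colored: (431 − 425.25)² / 425.25 = 0.0777
  colorless: (325 − 330.75)² / 330.75 = 0.1000
χ² = 0.0777 + 0.1000 = 0.1777 ≈ 0.178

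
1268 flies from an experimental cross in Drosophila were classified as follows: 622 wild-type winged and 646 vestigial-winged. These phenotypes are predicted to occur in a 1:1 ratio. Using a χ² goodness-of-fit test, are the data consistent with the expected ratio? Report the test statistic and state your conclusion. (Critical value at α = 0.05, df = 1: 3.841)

0.454; consistent

Expected counts for N = 1268 under a 1:1 ratio (total parts = 2):
  wild-type winged: 1268 × 1/2 = 634
  vestigial-winged: 1268 × 1/2 = 634
χ² = Σ (O − E)² / E
  wild-type winged: (622 − 634)² / 634 = 0.2271
  vestigial-winged: (646 − 634)² / 634 = 0.2271
χ² = 0.2271 + 0.2271 = 0.4542 ≈ 0.454
Degrees of freedom = 2 − 1 = 1; critical value at α = 0.05 is 3.841.
Since 0.454 < 3.841, we fail to reject the null hypothesis — the data are consistent with the 1:1 ratio.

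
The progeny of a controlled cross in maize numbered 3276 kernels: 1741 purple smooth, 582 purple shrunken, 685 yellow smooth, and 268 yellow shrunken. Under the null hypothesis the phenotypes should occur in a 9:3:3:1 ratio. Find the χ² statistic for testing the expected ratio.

34.999

Under the 9:3:3:1 hypothesis (Σ ratio = 16, N = 3276):
  purple smooth: 3276 × 9/16 = 1842.75
  purple shrunken: 3276 × 3/16 = 614.25
  yellow smooth: 3276 × 3/16 = 614.25
  yellow shrunken: 3276 × 1/16 = 204.75
χ² = Σ (O − E)² / E
  purple smooth: (1741 − 1842.75)² / 1842.75 = 5.6183
  purple shrunken: (582 − 614.25)² / 614.25 = 1.6932
  yellow smooth: (685 − 614.25)² / 614.25 = 8.1491
  yellow shrunken: (268 − 204.75)² / 204.75 = 19.5388
χ² = 5.6183 + 1.6932 + 8.1491 + 19.5388 = 34.9994 ≈ 34.999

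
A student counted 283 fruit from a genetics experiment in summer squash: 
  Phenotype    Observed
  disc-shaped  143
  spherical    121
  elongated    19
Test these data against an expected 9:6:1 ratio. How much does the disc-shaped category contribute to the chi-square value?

Total ratio parts = 16. Expected numbers out of 283:
  disc-shaped: 283 × 9/16 = 159.1875
  spherical: 283 × 6/16 = 106.125
  elongated: 283 × 1/16 = 17.6875
Contribution of disc-shaped: (143 − 159.1875)² / 159.1875 = 1.6461

1.646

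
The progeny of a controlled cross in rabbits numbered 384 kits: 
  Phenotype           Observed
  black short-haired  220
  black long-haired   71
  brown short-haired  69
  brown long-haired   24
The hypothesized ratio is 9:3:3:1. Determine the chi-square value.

Expected counts for N = 384 under a 9:3:3:1 ratio (total parts = 16):
  black short-haired: 384 × 9/16 = 216
  black long-haired: 384 × 3/16 = 72
  brown short-haired: 384 × 3/16 = 72
  brown long-haired: 384 × 1/16 = 24
χ² = Σ (O − E)² / E
  black short-haired: (220 − 216)² / 216 = 0.0741
  black long-haired: (71 − 72)² / 72 = 0.0139
  brown short-haired: (69 − 72)² / 72 = 0.1250
  brown long-haired: (24 − 24)² / 24 = 0.0000
χ² = 0.0741 + 0.0139 + 0.1250 + 0.0000 = 0.213

0.213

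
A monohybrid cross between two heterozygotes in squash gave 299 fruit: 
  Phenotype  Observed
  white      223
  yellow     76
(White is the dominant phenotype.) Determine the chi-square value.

For a monohybrid cross between heterozygotes with complete dominance, the expected phenotypic ratio is 3:1.
Total ratio parts = 4. Expected numbers out of 299:
  white: 299 × 3/4 = 224.25
  yellow: 299 × 1/4 = 74.75
χ² = Σ (O − E)² / E
  white: (223 − 224.25)² / 224.25 = 0.0070
  yellow: (76 − 74.75)² / 74.75 = 0.0209
χ² = 0.0070 + 0.0209 = 0.0279 ≈ 0.028

0.028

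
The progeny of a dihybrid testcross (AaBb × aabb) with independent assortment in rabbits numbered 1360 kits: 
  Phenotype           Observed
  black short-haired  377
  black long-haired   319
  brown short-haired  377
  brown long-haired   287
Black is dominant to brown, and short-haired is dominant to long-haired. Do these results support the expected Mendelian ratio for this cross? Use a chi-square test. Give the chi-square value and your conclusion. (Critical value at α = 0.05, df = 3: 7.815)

A dihybrid testcross with independent assortment gives a 1:1:1:1 ratio.
Total ratio parts = 4. Expected numbers out of 1360:
  black short-haired: 1360 × 1/4 = 340
  black long-haired: 1360 × 1/4 = 340
  brown short-haired: 1360 × 1/4 = 340
  brown long-haired: 1360 × 1/4 = 340
χ² = Σ (O − E)² / E
  black short-haired: (377 − 340)² / 340 = 4.0265
  black long-haired: (319 − 340)² / 340 = 1.2971
  brown short-haired: (377 − 340)² / 340 = 4.0265
  brown long-haired: (287 − 340)² / 340 = 8.2618
χ² = 4.0265 + 1.2971 + 4.0265 + 8.2618 = 17.6119 ≈ 17.612
Degrees of freedom = 4 − 1 = 3; critical value at α = 0.05 is 7.815.
Since 17.612 > 7.815, we reject the null hypothesis — the data do not fit the 1:1:1:1 ratio.

17.612; not consistent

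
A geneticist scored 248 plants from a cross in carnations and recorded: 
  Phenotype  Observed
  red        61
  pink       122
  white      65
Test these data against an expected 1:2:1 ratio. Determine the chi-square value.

0.194

Expected counts for N = 248 under a 1:2:1 ratio (total parts = 4):
  red: 248 × 1/4 = 62
  pink: 248 × 2/4 = 124
  white: 248 × 1/4 = 62
χ² = Σ (O − E)² / E
  red: (61 − 62)² / 62 = 0.0161
  pink: (122 − 124)² / 124 = 0.0323
  white: (65 − 62)² / 62 = 0.1452
χ² = 0.0161 + 0.0323 + 0.1452 = 0.1936 ≈ 0.194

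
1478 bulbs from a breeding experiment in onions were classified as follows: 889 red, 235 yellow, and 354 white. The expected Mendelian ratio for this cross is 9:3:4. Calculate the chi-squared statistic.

11.048

Under the 9:3:4 hypothesis (Σ ratio = 16, N = 1478):
  red: 1478 × 9/16 = 831.375
  yellow: 1478 × 3/16 = 277.125
  white: 1478 × 4/16 = 369.5
χ² = Σ (O − E)² / E
  red: (889 − 831.375)² / 831.375 = 3.9942
  yellow: (235 − 277.125)² / 277.125 = 6.4033
  white: (354 − 369.5)² / 369.5 = 0.6502
χ² = 3.9942 + 6.4033 + 0.6502 = 11.0477 ≈ 11.048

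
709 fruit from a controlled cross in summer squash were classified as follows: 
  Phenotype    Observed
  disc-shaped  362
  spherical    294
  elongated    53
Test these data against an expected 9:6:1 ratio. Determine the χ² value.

8.076

Total ratio parts = 16. Expected numbers out of 709:
  disc-shaped: 709 × 9/16 = 398.8125
  spherical: 709 × 6/16 = 265.875
  elongated: 709 × 1/16 = 44.3125
χ² = Σ (O − E)² / E
  disc-shaped: (362 − 398.8125)² / 398.8125 = 3.3980
  spherical: (294 − 265.875)² / 265.875 = 2.9751
  elongated: (53 − 44.3125)² / 44.3125 = 1.7032
χ² = 3.3980 + 2.9751 + 1.7032 = 8.0763 ≈ 8.076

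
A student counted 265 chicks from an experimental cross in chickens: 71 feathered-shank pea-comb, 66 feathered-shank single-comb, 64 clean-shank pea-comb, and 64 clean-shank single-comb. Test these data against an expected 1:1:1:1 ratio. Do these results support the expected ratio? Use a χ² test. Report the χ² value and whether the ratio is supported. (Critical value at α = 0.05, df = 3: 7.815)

Under the 1:1:1:1 hypothesis (Σ ratio = 4, N = 265):
  feathered-shank pea-comb: 265 × 1/4 = 66.25
  feathered-shank single-comb: 265 × 1/4 = 66.25
  clean-shank pea-comb: 265 × 1/4 = 66.25
  clean-shank single-comb: 265 × 1/4 = 66.25
χ² = Σ (O − E)² / E
  feathered-shank pea-comb: (71 − 66.25)² / 66.25 = 0.3406
  feathered-shank single-comb: (66 − 66.25)² / 66.25 = 0.0009
  clean-shank pea-comb: (64 − 66.25)² / 66.25 = 0.0764
  clean-shank single-comb: (64 − 66.25)² / 66.25 = 0.0764
χ² = 0.3406 + 0.0009 + 0.0764 + 0.0764 = 0.4943 ≈ 0.494
Degrees of freedom = 4 − 1 = 3; critical value at α = 0.05 is 7.815.
Since 0.494 < 7.815, we fail to reject the null hypothesis — the data are consistent with the 1:1:1:1 ratio.

0.494; consistent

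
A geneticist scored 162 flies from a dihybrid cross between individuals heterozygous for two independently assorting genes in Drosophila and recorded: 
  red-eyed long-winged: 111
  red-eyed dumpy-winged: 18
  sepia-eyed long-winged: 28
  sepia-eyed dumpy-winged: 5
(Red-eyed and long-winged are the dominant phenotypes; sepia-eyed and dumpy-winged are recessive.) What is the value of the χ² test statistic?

A dihybrid F₂ with independent assortment and complete dominance at both loci gives a 9:3:3:1 phenotypic ratio.
Total ratio parts = 16. Expected numbers out of 162:
  red-eyed long-winged: 162 × 9/16 = 91.125
  red-eyed dumpy-winged: 162 × 3/16 = 30.375
  sepia-eyed long-winged: 162 × 3/16 = 30.375
  sepia-eyed dumpy-winged: 162 × 1/16 = 10.125
χ² = Σ (O − E)² / E
  red-eyed long-winged: (111 − 91.125)² / 91.125 = 4.3349
  red-eyed dumpy-winged: (18 − 30.375)² / 30.375 = 5.0417
  sepia-eyed long-winged: (28 − 30.375)² / 30.375 = 0.1857
  sepia-eyed dumpy-winged: (5 − 10.125)² / 10.125 = 2.5941
χ² = 4.3349 + 5.0417 + 0.1857 + 2.5941 = 12.1564 ≈ 12.156

12.156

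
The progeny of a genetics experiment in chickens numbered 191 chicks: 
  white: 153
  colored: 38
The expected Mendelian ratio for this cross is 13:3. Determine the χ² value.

Total ratio parts = 16. Expected numbers out of 191:
  white: 191 × 13/16 = 155.1875
  colored: 191 × 3/16 = 35.8125
χ² = Σ (O − E)² / E
  white: (153 − 155.1875)² / 155.1875 = 0.0308
  colored: (38 − 35.8125)² / 35.8125 = 0.1336
χ² = 0.0308 + 0.1336 = 0.1644 ≈ 0.164

0.164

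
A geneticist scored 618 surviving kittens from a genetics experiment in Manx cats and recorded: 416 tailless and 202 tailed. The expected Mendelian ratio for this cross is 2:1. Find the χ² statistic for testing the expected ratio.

0.117

Total ratio parts = 3. Expected numbers out of 618:
  tailless: 618 × 2/3 = 412
  tailed: 618 × 1/3 = 206
χ² = Σ (O − E)² / E
  tailless: (416 − 412)² / 412 = 0.0388
  tailed: (202 − 206)² / 206 = 0.0777
χ² = 0.0388 + 0.0777 = 0.1165 ≈ 0.117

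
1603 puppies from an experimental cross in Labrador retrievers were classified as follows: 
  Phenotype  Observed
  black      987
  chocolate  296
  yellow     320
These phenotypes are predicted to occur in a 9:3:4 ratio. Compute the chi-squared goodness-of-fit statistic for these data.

Total ratio parts = 16. Expected numbers out of 1603:
  black: 1603 × 9/16 = 901.6875
  chocolate: 1603 × 3/16 = 300.5625
  yellow: 1603 × 4/16 = 400.75
χ² = Σ (O − E)² / E
  black: (987 − 901.6875)² / 901.6875 = 8.0718
  chocolate: (296 − 300.5625)² / 300.5625 = 0.0693
  yellow: (320 − 400.75)² / 400.75 = 16.2709
χ² = 8.0718 + 0.0693 + 16.2709 = 24.412

24.412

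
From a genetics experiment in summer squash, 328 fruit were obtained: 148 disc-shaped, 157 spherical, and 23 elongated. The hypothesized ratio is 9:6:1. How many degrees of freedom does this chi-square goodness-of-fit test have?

2

A goodness-of-fit test with 3 phenotype classes has df = 3 − 1 = 2.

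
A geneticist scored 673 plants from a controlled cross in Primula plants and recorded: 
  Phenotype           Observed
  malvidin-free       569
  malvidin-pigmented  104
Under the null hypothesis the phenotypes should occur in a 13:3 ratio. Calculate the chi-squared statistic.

The 13:3 ratio has 16 parts, so with N = 673 the expected counts are:
  malvidin-free: 673 × 13/16 = 546.8125
  malvidin-pigmented: 673 × 3/16 = 126.1875
χ² = Σ (O − E)² / E
  malvidin-free: (569 − 546.8125)² / 546.8125 = 0.9003
  malvidin-pigmented: (104 − 126.1875)² / 126.1875 = 3.9012
χ² = 0.9003 + 3.9012 = 4.8015 ≈ 4.802

4.802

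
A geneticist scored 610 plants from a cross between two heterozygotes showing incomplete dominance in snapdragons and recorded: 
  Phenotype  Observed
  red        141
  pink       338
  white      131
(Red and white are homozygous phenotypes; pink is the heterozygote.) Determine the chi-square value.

With incomplete dominance, a heterozygote × heterozygote cross gives a 1:2:1 phenotypic ratio.
Under the 1:2:1 hypothesis (Σ ratio = 4, N = 610):
  red: 610 × 1/4 = 152.5
  pink: 610 × 2/4 = 305
  white: 610 × 1/4 = 152.5
χ² = Σ (O − E)² / E
  red: (141 − 152.5)² / 152.5 = 0.8672
  pink: (338 − 305)² / 305 = 3.5705
  white: (131 − 152.5)² / 152.5 = 3.0311
χ² = 0.8672 + 3.5705 + 3.0311 = 7.4688 ≈ 7.469

7.469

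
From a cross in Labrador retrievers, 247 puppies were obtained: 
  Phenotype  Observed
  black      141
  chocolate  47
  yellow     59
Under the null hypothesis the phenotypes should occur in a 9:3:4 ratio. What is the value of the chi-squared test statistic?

Expected counts for N = 247 under a 9:3:4 ratio (total parts = 16):
  black: 247 × 9/16 = 138.9375
  chocolate: 247 × 3/16 = 46.3125
  yellow: 247 × 4/16 = 61.75
χ² = Σ (O − E)² / E
  black: (141 − 138.9375)² / 138.9375 = 0.0306
  chocolate: (47 − 46.3125)² / 46.3125 = 0.0102
  yellow: (59 − 61.75)² / 61.75 = 0.1225
χ² = 0.0306 + 0.0102 + 0.1225 = 0.1633 ≈ 0.163

0.163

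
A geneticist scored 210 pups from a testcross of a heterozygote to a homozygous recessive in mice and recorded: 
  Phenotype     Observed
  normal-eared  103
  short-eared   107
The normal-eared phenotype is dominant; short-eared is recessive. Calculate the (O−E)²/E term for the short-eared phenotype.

A testcross of a heterozygote (Aa × aa) gives a 1:1 phenotypic ratio.
The 1:1 ratio has 2 parts, so with N = 210 the expected counts are:
  normal-eared: 210 × 1/2 = 105
  short-eared: 210 × 1/2 = 105
Contribution of short-eared: (107 − 105)² / 105 = 0.0381

0.038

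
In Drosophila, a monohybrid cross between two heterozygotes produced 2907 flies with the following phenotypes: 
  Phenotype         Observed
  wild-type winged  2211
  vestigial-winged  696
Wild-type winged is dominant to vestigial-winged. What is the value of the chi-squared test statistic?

1.735

For a monohybrid cross between heterozygotes with complete dominance, the expected phenotypic ratio is 3:1.
Expected counts for N = 2907 under a 3:1 ratio (total parts = 4):
  wild-type winged: 2907 × 3/4 = 2180.25
  vestigial-winged: 2907 × 1/4 = 726.75
χ² = Σ (O − E)² / E
  wild-type winged: (2211 − 2180.25)² / 2180.25 = 0.4337
  vestigial-winged: (696 − 726.75)² / 726.75 = 1.3011
χ² = 0.4337 + 1.3011 = 1.7348 ≈ 1.735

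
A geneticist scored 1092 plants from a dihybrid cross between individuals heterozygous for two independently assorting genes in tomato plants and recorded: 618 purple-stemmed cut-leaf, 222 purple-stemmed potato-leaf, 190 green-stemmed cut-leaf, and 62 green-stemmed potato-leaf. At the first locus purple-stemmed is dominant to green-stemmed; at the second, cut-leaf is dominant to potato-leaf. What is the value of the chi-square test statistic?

3.111

A dihybrid F₂ with independent assortment and complete dominance at both loci gives a 9:3:3:1 phenotypic ratio.
Total ratio parts = 16. Expected numbers out of 1092:
  purple-stemmed cut-leaf: 1092 × 9/16 = 614.25
  purple-stemmed potato-leaf: 1092 × 3/16 = 204.75
  green-stemmed cut-leaf: 1092 × 3/16 = 204.75
  green-stemmed potato-leaf: 1092 × 1/16 = 68.25
χ² = Σ (O − E)² / E
  purple-stemmed cut-leaf: (618 − 614.25)² / 614.25 = 0.0229
  purple-stemmed potato-leaf: (222 − 204.75)² / 204.75 = 1.4533
  green-stemmed cut-leaf: (190 − 204.75)² / 204.75 = 1.0626
  green-stemmed potato-leaf: (62 − 68.25)² / 68.25 = 0.5723
χ² = 0.0229 + 1.4533 + 1.0626 + 0.5723 = 3.1111 ≈ 3.111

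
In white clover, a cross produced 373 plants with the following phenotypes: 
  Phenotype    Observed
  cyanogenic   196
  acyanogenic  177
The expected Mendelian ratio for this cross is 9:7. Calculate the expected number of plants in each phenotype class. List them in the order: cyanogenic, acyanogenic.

Expected counts for N = 373 under a 9:7 ratio (total parts = 16):
  cyanogenic: 373 × 9/16 = 209.8125
  acyanogenic: 373 × 7/16 = 163.1875

209.8125, 163.1875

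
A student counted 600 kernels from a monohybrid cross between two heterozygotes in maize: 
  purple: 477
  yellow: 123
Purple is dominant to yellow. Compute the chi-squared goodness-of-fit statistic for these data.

6.480

For a monohybrid cross between heterozygotes with complete dominance, the expected phenotypic ratio is 3:1.
The 3:1 ratio has 4 parts, so with N = 600 the expected counts are:
  purple: 600 × 3/4 = 450
  yellow: 600 × 1/4 = 150
χ² = Σ (O − E)² / E
  purple: (477 − 450)² / 450 = 1.6200
  yellow: (123 − 150)² / 150 = 4.8600
χ² = 1.6200 + 4.8600 = 6.480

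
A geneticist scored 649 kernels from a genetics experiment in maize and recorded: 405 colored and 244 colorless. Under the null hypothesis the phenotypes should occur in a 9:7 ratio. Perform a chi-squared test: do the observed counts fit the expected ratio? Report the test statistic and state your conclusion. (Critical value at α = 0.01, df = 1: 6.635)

Total ratio parts = 16. Expected numbers out of 649:
  colored: 649 × 9/16 = 365.0625
  colorless: 649 × 7/16 = 283.9375
χ² = Σ (O − E)² / E
  colored: (405 − 365.0625)² / 365.0625 = 4.3691
  colorless: (244 − 283.9375)² / 283.9375 = 5.6174
χ² = 4.3691 + 5.6174 = 9.9865 ≈ 9.987
Degrees of freedom = 2 − 1 = 1; critical value at α = 0.01 is 6.635.
Since 9.987 > 6.635, we reject the null hypothesis — the data do not fit the 9:7 ratio.

9.987; not consistent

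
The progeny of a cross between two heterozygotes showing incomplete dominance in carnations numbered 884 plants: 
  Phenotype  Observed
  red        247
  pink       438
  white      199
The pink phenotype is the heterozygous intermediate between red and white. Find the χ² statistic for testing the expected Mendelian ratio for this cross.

5.285

With incomplete dominance, a heterozygote × heterozygote cross gives a 1:2:1 phenotypic ratio.
Total ratio parts = 4. Expected numbers out of 884:
  red: 884 × 1/4 = 221
  pink: 884 × 2/4 = 442
  white: 884 × 1/4 = 221
χ² = Σ (O − E)² / E
  red: (247 − 221)² / 221 = 3.0588
  pink: (438 − 442)² / 442 = 0.0362
  white: (199 − 221)² / 221 = 2.1900
χ² = 3.0588 + 0.0362 + 2.1900 = 5.285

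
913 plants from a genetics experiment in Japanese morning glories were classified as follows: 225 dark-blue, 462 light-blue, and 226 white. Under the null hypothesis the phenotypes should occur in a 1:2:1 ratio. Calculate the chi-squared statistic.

Expected counts for N = 913 under a 1:2:1 ratio (total parts = 4):
  dark-blue: 913 × 1/4 = 228.25
  light-blue: 913 × 2/4 = 456.5
  white: 913 × 1/4 = 228.25
χ² = Σ (O − E)² / E
  dark-blue: (225 − 228.25)² / 228.25 = 0.0463
  light-blue: (462 − 456.5)² / 456.5 = 0.0663
  white: (226 − 228.25)² / 228.25 = 0.0222
χ² = 0.0463 + 0.0663 + 0.0222 = 0.1348 ≈ 0.135

0.135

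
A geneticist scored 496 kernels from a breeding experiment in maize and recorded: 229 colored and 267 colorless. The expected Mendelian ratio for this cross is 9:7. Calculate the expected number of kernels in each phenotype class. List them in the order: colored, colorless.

The 9:7 ratio has 16 parts, so with N = 496 the expected counts are:
  colored: 496 × 9/16 = 279
  colorless: 496 × 7/16 = 217

279, 217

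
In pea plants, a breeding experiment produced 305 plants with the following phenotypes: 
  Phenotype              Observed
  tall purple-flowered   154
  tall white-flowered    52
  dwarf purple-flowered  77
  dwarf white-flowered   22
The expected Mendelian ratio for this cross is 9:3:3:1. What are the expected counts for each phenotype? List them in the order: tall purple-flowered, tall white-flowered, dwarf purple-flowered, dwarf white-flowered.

Under the 9:3:3:1 hypothesis (Σ ratio = 16, N = 305):
  tall purple-flowered: 305 × 9/16 = 171.5625
  tall white-flowered: 305 × 3/16 = 57.1875
  dwarf purple-flowered: 305 × 3/16 = 57.1875
  dwarf white-flowered: 305 × 1/16 = 19.0625

171.5625, 57.1875, 57.1875, 19.0625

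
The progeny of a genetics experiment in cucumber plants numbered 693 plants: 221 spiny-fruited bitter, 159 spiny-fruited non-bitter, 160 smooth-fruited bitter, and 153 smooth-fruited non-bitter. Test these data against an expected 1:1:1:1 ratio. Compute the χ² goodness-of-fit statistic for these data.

Expected counts for N = 693 under a 1:1:1:1 ratio (total parts = 4):
  spiny-fruited bitter: 693 × 1/4 = 173.25
  spiny-fruited non-bitter: 693 × 1/4 = 173.25
  smooth-fruited bitter: 693 × 1/4 = 173.25
  smooth-fruited non-bitter: 693 × 1/4 = 173.25
χ² = Σ (O − E)² / E
  spiny-fruited bitter: (221 − 173.25)² / 173.25 = 13.1605
  spiny-fruited non-bitter: (159 − 173.25)² / 173.25 = 1.1721
  smooth-fruited bitter: (160 − 173.25)² / 173.25 = 1.0133
  smooth-fruited non-bitter: (153 − 173.25)² / 173.25 = 2.3669
χ² = 13.1605 + 1.1721 + 1.0133 + 2.3669 = 17.7128 ≈ 17.713

17.713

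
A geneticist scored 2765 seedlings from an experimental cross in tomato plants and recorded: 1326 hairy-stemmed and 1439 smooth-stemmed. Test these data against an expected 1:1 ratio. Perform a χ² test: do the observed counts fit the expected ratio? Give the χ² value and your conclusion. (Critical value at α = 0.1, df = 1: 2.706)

4.618; not consistent

Total ratio parts = 2. Expected numbers out of 2765:
  hairy-stemmed: 2765 × 1/2 = 1382.5
  smooth-stemmed: 2765 × 1/2 = 1382.5
χ² = Σ (O − E)² / E
  hairy-stemmed: (1326 − 1382.5)² / 1382.5 = 2.3090
  smooth-stemmed: (1439 − 1382.5)² / 1382.5 = 2.3090
χ² = 2.3090 + 2.3090 = 4.618
Degrees of freedom = 2 − 1 = 1; critical value at α = 0.1 is 2.706.
Since 4.618 > 2.706, we reject the null hypothesis — the data do not fit the 1:1 ratio.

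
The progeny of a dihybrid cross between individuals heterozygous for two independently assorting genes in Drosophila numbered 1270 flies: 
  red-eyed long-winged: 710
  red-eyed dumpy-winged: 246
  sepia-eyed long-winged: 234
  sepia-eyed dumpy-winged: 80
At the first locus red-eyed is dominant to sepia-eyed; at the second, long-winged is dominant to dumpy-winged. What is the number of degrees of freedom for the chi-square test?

A dihybrid F₂ with independent assortment and complete dominance at both loci gives a 9:3:3:1 phenotypic ratio.
A goodness-of-fit test with 4 phenotype classes has df = 4 − 1 = 3.

3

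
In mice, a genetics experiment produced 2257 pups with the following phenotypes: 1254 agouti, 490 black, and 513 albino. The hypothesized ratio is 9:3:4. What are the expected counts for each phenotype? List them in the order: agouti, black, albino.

Expected counts for N = 2257 under a 9:3:4 ratio (total parts = 16):
  agouti: 2257 × 9/16 = 1269.5625
  black: 2257 × 3/16 = 423.1875
  albino: 2257 × 4/16 = 564.25

1269.5625, 423.1875, 564.25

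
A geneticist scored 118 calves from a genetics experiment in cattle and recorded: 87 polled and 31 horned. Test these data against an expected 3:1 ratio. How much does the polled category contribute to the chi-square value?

The 3:1 ratio has 4 parts, so with N = 118 the expected counts are:
  polled: 118 × 3/4 = 88.5
  horned: 118 × 1/4 = 29.5
Contribution of polled: (87 − 88.5)² / 88.5 = 0.0254

0.025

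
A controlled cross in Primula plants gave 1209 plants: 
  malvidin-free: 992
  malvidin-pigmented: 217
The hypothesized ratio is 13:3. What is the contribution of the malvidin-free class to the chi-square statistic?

0.096

Expected counts for N = 1209 under a 13:3 ratio (total parts = 16):
  malvidin-free: 1209 × 13/16 = 982.3125
  malvidin-pigmented: 1209 × 3/16 = 226.6875
Contribution of malvidin-free: (992 − 982.3125)² / 982.3125 = 0.0955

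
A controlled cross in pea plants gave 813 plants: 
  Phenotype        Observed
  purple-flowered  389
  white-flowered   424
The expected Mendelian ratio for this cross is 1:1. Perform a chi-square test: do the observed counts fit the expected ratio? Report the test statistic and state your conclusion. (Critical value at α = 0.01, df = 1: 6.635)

Total ratio parts = 2. Expected numbers out of 813:
  purple-flowered: 813 × 1/2 = 406.5
  white-flowered: 813 × 1/2 = 406.5
χ² = Σ (O − E)² / E
  purple-flowered: (389 − 406.5)² / 406.5 = 0.7534
  white-flowered: (424 − 406.5)² / 406.5 = 0.7534
χ² = 0.7534 + 0.7534 = 1.5068 ≈ 1.507
Degrees of freedom = 2 − 1 = 1; critical value at α = 0.01 is 6.635.
Since 1.507 < 6.635, we fail to reject the null hypothesis — the data are consistent with the 1:1 ratio.

1.507; consistent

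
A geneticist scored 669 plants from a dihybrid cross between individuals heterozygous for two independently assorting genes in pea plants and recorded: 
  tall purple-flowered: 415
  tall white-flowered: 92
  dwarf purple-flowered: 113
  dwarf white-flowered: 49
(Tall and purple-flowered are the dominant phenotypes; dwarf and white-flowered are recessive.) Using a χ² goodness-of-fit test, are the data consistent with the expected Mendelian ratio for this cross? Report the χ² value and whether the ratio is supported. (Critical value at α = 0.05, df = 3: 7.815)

A dihybrid F₂ with independent assortment and complete dominance at both loci gives a 9:3:3:1 phenotypic ratio.
Under the 9:3:3:1 hypothesis (Σ ratio = 16, N = 669):
  tall purple-flowered: 669 × 9/16 = 376.3125
  tall white-flowered: 669 × 3/16 = 125.4375
  dwarf purple-flowered: 669 × 3/16 = 125.4375
  dwarf white-flowered: 669 × 1/16 = 41.8125
χ² = Σ (O − E)² / E
  tall purple-flowered: (415 − 376.3125)² / 376.3125 = 3.9773
  tall white-flowered: (92 − 125.4375)² / 125.4375 = 8.9133
  dwarf purple-flowered: (113 − 125.4375)² / 125.4375 = 1.2332
  dwarf white-flowered: (49 − 41.8125)² / 41.8125 = 1.2355
χ² = 3.9773 + 8.9133 + 1.2332 + 1.2355 = 15.3593 ≈ 15.359
Degrees of freedom = 4 − 1 = 3; critical value at α = 0.05 is 7.815.
Since 15.359 > 7.815, we reject the null hypothesis — the data do not fit the 9:3:3:1 ratio.

15.359; not consistent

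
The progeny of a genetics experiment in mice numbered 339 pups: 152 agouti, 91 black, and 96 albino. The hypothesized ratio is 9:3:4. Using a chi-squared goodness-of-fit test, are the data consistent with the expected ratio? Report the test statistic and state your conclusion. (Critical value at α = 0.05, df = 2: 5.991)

21.186; not consistent

Expected counts for N = 339 under a 9:3:4 ratio (total parts = 16):
  agouti: 339 × 9/16 = 190.6875
  black: 339 × 3/16 = 63.5625
  albino: 339 × 4/16 = 84.75
χ² = Σ (O − E)² / E
  agouti: (152 − 190.6875)² / 190.6875 = 7.8491
  black: (91 − 63.5625)² / 63.5625 = 11.8437
  albino: (96 − 84.75)² / 84.75 = 1.4934
χ² = 7.8491 + 11.8437 + 1.4934 = 21.1862 ≈ 21.186
Degrees of freedom = 3 − 1 = 2; critical value at α = 0.05 is 5.991.
Since 21.186 > 5.991, we reject the null hypothesis — the data do not fit the 9:3:4 ratio.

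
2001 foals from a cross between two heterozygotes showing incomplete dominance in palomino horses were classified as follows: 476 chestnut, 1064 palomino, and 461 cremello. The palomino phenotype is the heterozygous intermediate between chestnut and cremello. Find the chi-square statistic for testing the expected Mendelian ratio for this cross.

8.285

With incomplete dominance, a heterozygote × heterozygote cross gives a 1:2:1 phenotypic ratio.
Expected counts for N = 2001 under a 1:2:1 ratio (total parts = 4):
  chestnut: 2001 × 1/4 = 500.25
  palomino: 2001 × 2/4 = 1000.5
  cremello: 2001 × 1/4 = 500.25
χ² = Σ (O − E)² / E
  chestnut: (476 − 500.25)² / 500.25 = 1.1755
  palomino: (1064 − 1000.5)² / 1000.5 = 4.0302
  cremello: (461 − 500.25)² / 500.25 = 3.0796
χ² = 1.1755 + 4.0302 + 3.0796 = 8.2853 ≈ 8.285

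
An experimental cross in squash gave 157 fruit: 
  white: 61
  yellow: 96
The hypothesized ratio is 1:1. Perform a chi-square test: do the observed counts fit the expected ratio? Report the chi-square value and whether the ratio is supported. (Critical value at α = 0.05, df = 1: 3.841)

The 1:1 ratio has 2 parts, so with N = 157 the expected counts are:
  white: 157 × 1/2 = 78.5
  yellow: 157 × 1/2 = 78.5
χ² = Σ (O − E)² / E
  white: (61 − 78.5)² / 78.5 = 3.9013
  yellow: (96 − 78.5)² / 78.5 = 3.9013
χ² = 3.9013 + 3.9013 = 7.8026 ≈ 7.803
Degrees of freedom = 2 − 1 = 1; critical value at α = 0.05 is 3.841.
Since 7.803 > 3.841, we reject the null hypothesis — the data do not fit the 1:1 ratio.

7.803; not consistent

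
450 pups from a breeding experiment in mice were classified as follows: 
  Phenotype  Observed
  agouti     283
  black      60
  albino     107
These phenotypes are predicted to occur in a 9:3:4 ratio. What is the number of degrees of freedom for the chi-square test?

A goodness-of-fit test with 3 phenotype classes has df = 3 − 1 = 2.

2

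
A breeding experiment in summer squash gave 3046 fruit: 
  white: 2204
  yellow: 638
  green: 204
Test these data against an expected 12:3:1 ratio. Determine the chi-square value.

11.642

Total ratio parts = 16. Expected numbers out of 3046:
  white: 3046 × 12/16 = 2284.5
  yellow: 3046 × 3/16 = 571.125
  green: 3046 × 1/16 = 190.375
χ² = Σ (O − E)² / E
  white: (2204 − 2284.5)² / 2284.5 = 2.8366
  yellow: (638 − 571.125)² / 571.125 = 7.8306
  green: (204 − 190.375)² / 190.375 = 0.9751
χ² = 2.8366 + 7.8306 + 0.9751 = 11.6423 ≈ 11.642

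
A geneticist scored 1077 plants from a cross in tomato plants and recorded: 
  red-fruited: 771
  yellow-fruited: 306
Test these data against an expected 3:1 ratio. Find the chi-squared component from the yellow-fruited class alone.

Expected counts for N = 1077 under a 3:1 ratio (total parts = 4):
  red-fruited: 1077 × 3/4 = 807.75
  yellow-fruited: 1077 × 1/4 = 269.25
Contribution of yellow-fruited: (306 − 269.25)² / 269.25 = 5.0160

5.016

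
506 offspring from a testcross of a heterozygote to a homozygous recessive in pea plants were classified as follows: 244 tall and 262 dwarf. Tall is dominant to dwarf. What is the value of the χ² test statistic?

0.640

A testcross of a heterozygote (Aa × aa) gives a 1:1 phenotypic ratio.
Under the 1:1 hypothesis (Σ ratio = 2, N = 506):
  tall: 506 × 1/2 = 253
  dwarf: 506 × 1/2 = 253
χ² = Σ (O − E)² / E
  tall: (244 − 253)² / 253 = 0.3202
  dwarf: (262 − 253)² / 253 = 0.3202
χ² = 0.3202 + 0.3202 = 0.6404 ≈ 0.640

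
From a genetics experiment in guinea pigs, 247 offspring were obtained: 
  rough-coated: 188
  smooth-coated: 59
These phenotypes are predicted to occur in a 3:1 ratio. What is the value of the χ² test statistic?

0.163

Under the 3:1 hypothesis (Σ ratio = 4, N = 247):
  rough-coated: 247 × 3/4 = 185.25
  smooth-coated: 247 × 1/4 = 61.75
χ² = Σ (O − E)² / E
  rough-coated: (188 − 185.25)² / 185.25 = 0.0408
  smooth-coated: (59 − 61.75)² / 61.75 = 0.1225
χ² = 0.0408 + 0.1225 = 0.1633 ≈ 0.163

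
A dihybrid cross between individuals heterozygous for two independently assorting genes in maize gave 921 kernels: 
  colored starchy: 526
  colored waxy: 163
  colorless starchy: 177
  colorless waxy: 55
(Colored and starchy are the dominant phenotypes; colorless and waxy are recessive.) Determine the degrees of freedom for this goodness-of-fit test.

A dihybrid F₂ with independent assortment and complete dominance at both loci gives a 9:3:3:1 phenotypic ratio.
A goodness-of-fit test with 4 phenotype classes has df = 4 − 1 = 3.

3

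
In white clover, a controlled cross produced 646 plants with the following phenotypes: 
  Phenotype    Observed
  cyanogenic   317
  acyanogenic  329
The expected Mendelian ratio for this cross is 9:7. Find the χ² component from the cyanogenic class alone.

Under the 9:7 hypothesis (Σ ratio = 16, N = 646):
  cyanogenic: 646 × 9/16 = 363.375
  acyanogenic: 646 × 7/16 = 282.625
Contribution of cyanogenic: (317 − 363.375)² / 363.375 = 5.9185

5.919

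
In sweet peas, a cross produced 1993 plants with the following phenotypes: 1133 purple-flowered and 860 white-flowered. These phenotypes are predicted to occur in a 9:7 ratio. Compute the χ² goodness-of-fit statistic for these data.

0.291

Under the 9:7 hypothesis (Σ ratio = 16, N = 1993):
  purple-flowered: 1993 × 9/16 = 1121.0625
  white-flowered: 1993 × 7/16 = 871.9375
χ² = Σ (O − E)² / E
  purple-flowered: (1133 − 1121.0625)² / 1121.0625 = 0.1271
  white-flowered: (860 − 871.9375)² / 871.9375 = 0.1634
χ² = 0.1271 + 0.1634 = 0.2905 ≈ 0.291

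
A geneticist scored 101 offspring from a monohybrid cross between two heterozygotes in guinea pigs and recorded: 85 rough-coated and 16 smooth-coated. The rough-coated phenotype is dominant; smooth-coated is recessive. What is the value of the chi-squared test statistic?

For a monohybrid cross between heterozygotes with complete dominance, the expected phenotypic ratio is 3:1.
Total ratio parts = 4. Expected numbers out of 101:
  rough-coated: 101 × 3/4 = 75.75
  smooth-coated: 101 × 1/4 = 25.25
χ² = Σ (O − E)² / E
  rough-coated: (85 − 75.75)² / 75.75 = 1.1295
  smooth-coated: (16 − 25.25)² / 25.25 = 3.3886
χ² = 1.1295 + 3.3886 = 4.5181 ≈ 4.518

4.518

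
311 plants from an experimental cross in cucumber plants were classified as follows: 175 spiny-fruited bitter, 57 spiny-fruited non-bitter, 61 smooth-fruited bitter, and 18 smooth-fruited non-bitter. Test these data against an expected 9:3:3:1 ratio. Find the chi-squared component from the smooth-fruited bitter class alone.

0.124

The 9:3:3:1 ratio has 16 parts, so with N = 311 the expected counts are:
  spiny-fruited bitter: 311 × 9/16 = 174.9375
  spiny-fruited non-bitter: 311 × 3/16 = 58.3125
  smooth-fruited bitter: 311 × 3/16 = 58.3125
  smooth-fruited non-bitter: 311 × 1/16 = 19.4375
Contribution of smooth-fruited bitter: (61 − 58.3125)² / 58.3125 = 0.1239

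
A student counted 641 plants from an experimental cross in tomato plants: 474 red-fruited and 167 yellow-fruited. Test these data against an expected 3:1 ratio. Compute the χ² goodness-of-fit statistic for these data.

Expected counts for N = 641 under a 3:1 ratio (total parts = 4):
  red-fruited: 641 × 3/4 = 480.75
  yellow-fruited: 641 × 1/4 = 160.25
χ² = Σ (O − E)² / E
  red-fruited: (474 − 480.75)² / 480.75 = 0.0948
  yellow-fruited: (167 − 160.25)² / 160.25 = 0.2843
χ² = 0.0948 + 0.2843 = 0.3791 ≈ 0.379

0.379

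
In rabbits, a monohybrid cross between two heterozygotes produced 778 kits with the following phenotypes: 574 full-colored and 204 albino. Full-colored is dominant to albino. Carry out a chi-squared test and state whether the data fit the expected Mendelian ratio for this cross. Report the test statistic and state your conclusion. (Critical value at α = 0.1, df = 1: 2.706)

For a monohybrid cross between heterozygotes with complete dominance, the expected phenotypic ratio is 3:1.
The 3:1 ratio has 4 parts, so with N = 778 the expected counts are:
  full-colored: 778 × 3/4 = 583.5
  albino: 778 × 1/4 = 194.5
χ² = Σ (O − E)² / E
  full-colored: (574 − 583.5)² / 583.5 = 0.1547
  albino: (204 − 194.5)² / 194.5 = 0.4640
χ² = 0.1547 + 0.4640 = 0.6187 ≈ 0.619
Degrees of freedom = 2 − 1 = 1; critical value at α = 0.1 is 2.706.
Since 0.619 < 2.706, we fail to reject the null hypothesis — the data are consistent with the 3:1 ratio.

0.619; consistent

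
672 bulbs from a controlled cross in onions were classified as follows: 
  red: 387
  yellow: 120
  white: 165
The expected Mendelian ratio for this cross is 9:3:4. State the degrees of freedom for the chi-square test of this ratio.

2

A goodness-of-fit test with 3 phenotype classes has df = 3 − 1 = 2.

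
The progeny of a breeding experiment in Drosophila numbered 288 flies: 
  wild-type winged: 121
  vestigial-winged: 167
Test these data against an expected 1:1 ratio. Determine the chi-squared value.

Expected counts for N = 288 under a 1:1 ratio (total parts = 2):
  wild-type winged: 288 × 1/2 = 144
  vestigial-winged: 288 × 1/2 = 144
χ² = Σ (O − E)² / E
  wild-type winged: (121 − 144)² / 144 = 3.6736
  vestigial-winged: (167 − 144)² / 144 = 3.6736
χ² = 3.6736 + 3.6736 = 7.3472 ≈ 7.347

7.347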